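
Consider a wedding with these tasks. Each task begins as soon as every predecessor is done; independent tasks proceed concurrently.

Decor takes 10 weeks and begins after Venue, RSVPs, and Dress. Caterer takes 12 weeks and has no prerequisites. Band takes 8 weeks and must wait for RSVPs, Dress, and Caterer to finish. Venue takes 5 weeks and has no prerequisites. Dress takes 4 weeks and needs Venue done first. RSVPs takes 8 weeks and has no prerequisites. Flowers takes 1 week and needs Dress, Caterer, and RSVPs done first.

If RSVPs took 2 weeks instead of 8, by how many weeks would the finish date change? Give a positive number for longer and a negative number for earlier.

Actual critical path: Caterer→Band = 12+8 = 20 ⇒ 20 weeks.
The longest path through RSVPs is only 18 weeks, so RSVPs has float 2.
That remains the longest chain; total 20 weeks.
Change in finish: 20 − 20 = +0 weeks.

0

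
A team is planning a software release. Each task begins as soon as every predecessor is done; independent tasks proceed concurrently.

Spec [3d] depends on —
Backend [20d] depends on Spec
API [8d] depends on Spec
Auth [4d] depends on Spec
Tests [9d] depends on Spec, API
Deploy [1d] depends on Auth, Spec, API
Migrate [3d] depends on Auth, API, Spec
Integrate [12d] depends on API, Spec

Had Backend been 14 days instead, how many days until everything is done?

Baseline: Spec→Backend = 3+20 = 23 → 23 days.
Since Backend is critical, the -6 change carries straight to that chain (now 17 days).
The binding chain switches to Spec→API→Integrate = 3+8+12 = 23; finish 23 days.

23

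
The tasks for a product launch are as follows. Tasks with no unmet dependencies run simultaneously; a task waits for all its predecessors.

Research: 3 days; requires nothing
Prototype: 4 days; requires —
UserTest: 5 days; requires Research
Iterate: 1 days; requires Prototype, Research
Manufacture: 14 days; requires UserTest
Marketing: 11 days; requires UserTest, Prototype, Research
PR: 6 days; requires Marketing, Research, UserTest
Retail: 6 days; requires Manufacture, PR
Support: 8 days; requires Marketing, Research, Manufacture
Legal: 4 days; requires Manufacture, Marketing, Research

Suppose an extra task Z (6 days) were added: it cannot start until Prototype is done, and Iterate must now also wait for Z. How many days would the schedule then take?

Originally the schedule takes 31 days.
With Z inserted, Iterate now waits for max(Prototype, Research, Z).
New critical path: Research→UserTest→Marketing→PR→Retail = 3+5+11+6+6 = 31 ⇒ 31 days.

31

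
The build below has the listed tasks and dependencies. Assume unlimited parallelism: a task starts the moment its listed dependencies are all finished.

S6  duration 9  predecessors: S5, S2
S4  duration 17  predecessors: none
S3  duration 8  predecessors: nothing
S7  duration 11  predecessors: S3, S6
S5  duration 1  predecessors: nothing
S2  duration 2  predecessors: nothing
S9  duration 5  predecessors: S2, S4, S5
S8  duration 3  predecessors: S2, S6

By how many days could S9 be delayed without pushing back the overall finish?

0

The longest chain is S2→S6→S7 = 2+9+11 = 22; overall finish 22 days.
The longest chain containing S9 totals 22 days.
Float = 22 − 22 = 0.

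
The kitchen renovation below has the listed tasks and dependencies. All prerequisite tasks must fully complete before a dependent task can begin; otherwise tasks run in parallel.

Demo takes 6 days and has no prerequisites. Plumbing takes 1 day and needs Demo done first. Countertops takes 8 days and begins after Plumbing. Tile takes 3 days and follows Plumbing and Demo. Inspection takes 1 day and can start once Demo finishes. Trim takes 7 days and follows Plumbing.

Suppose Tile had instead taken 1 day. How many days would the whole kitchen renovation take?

15

As given, the longest chain is Demo→Plumbing→Countertops = 6+1+8 = 15, so the finish is 15 days.
The longest path through Tile is only 10 days, so Tile has float 5.
That remains the longest chain; total 15 days.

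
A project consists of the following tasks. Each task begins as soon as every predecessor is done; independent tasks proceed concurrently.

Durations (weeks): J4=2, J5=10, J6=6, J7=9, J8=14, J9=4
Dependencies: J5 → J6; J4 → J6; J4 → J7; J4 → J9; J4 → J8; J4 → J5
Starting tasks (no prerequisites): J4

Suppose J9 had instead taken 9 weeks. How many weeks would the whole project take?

Actual critical path: J4→J5→J6 = 2+10+6 = 18 ⇒ 18 weeks.
The longest path through J9 is only 6 weeks, so J9 has float 12.
The critical path is still J4→J5→J6; finish is now 18 weeks.

18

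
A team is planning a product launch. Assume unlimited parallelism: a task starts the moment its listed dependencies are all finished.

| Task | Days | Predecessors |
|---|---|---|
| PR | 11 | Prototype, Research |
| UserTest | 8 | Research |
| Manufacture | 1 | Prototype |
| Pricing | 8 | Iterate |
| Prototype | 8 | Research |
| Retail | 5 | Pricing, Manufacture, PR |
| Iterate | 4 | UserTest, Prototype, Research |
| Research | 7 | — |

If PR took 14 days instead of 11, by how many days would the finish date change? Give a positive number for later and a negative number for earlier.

Actual critical path: Research→Prototype→Iterate→Pricing→Retail = 7+8+4+8+5 = 32 ⇒ 32 days.
PR has 1 day of float (longest path through it is 31).
Now Research→Prototype→PR→Retail = 7+8+14+5 = 34 is longest, so the finish becomes 34 days.
Change in finish: 34 − 32 = +2 days.

2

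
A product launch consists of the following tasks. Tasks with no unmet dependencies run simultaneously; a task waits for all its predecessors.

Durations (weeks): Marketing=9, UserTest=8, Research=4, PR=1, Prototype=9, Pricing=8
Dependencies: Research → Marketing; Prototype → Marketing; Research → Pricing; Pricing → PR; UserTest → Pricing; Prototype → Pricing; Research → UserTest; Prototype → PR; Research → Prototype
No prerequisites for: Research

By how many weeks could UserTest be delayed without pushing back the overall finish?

1

The longest chain is Research→Prototype→Pricing→PR = 4+9+8+1 = 22; overall finish 22 weeks.
Longest path through UserTest: 21 weeks (earliest finish 12, latest finish 13).
Slack of UserTest = 5 − 4 = 1 week.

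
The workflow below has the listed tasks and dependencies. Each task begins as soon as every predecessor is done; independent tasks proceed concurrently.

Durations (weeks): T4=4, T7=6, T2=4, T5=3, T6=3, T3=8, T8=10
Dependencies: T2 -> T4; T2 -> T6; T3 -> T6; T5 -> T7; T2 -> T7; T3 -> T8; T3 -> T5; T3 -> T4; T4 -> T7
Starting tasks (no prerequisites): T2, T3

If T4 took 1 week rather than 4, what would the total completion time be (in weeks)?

18

The binding path is T3→T4→T7 = 8+4+6 = 18; finish at 18 weeks.
Since T4 is critical, the -3 change carries straight to that chain (now 15 weeks).
The binding chain switches to T3→T8 = 8+10 = 18; finish 18 weeks.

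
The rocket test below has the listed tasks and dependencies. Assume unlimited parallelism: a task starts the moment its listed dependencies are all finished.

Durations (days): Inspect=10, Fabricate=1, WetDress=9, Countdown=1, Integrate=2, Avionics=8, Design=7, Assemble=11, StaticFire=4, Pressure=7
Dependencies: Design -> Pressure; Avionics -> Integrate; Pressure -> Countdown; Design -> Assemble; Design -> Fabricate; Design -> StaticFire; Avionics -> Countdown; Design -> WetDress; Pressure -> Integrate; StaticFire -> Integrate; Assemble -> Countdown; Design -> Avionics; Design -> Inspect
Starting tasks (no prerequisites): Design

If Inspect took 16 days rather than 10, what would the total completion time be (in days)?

23

Critical path before the change: Design→Assemble→Countdown = 7+11+1 = 19 giving 19 days.
The longest path through Inspect is only 17 days, so Inspect has float 2.
The binding chain switches to Design→Inspect = 7+16 = 23; finish 23 days.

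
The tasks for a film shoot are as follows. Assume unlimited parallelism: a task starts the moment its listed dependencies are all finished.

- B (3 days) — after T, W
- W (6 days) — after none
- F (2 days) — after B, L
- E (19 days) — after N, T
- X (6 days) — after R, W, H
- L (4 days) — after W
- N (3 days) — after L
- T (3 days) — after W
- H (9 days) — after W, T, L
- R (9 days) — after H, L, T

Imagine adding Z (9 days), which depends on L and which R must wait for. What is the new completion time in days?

34

Originally the schedule takes 34 days.
With Z inserted, R now waits for max(H, L, T, Z).
New critical path: W→L→Z→R→X = 6+4+9+9+6 = 34 ⇒ 34 days.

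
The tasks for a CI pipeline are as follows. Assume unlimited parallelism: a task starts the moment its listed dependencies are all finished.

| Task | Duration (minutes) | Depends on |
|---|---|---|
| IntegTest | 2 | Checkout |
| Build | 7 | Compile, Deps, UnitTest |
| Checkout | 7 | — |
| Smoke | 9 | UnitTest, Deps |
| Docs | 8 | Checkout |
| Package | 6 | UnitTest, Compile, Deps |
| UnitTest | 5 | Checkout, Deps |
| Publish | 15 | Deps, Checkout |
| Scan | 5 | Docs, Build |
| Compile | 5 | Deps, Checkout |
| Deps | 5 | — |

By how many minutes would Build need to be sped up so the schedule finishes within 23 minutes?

1

Current finish: 24 minutes; target: 23.
Build is on every critical path, so each minute cut from Build cuts the finish by one (this holds down to a finish of 22).
Need 24 − 23 = 1 minute off Build → Build becomes 6 minutes, finish becomes 23.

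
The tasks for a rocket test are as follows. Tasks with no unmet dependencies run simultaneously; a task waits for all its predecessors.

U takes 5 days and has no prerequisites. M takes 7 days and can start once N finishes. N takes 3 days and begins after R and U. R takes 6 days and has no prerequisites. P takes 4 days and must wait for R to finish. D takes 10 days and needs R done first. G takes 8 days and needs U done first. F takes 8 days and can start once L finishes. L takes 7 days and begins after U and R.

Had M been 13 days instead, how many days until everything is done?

Actual critical path: R→L→F = 6+7+8 = 21 ⇒ 21 days.
M is off the critical path — its longest chain is 16 days, giving 5 of slack.
Now R→N→M = 6+3+13 = 22 is longest, so the finish becomes 22 days.

22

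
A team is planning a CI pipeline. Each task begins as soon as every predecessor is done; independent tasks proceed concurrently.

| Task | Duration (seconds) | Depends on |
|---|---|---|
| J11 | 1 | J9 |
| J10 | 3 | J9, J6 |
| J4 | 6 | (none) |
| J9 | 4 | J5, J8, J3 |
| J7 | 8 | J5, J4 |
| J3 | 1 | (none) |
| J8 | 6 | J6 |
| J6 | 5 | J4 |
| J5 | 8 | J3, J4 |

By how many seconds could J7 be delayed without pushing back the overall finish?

2

Critical path: J4→J6→J8→J9→J10 = 6+5+6+4+3 = 24, so the finish is 24 seconds.
The longest chain containing J7 totals 22 seconds.
Float = 24 − 22 = 2.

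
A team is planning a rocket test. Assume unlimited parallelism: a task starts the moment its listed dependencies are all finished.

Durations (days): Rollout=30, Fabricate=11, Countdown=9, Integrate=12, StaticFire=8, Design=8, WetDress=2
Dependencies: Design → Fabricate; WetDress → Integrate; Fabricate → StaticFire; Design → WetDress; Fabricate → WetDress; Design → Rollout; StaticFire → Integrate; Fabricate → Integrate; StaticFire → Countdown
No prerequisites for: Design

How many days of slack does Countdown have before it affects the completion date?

3

The longest chain is Design→Fabricate→StaticFire→Integrate = 8+11+8+12 = 39; overall finish 39 days.
Countdown finishes as early as 36 and must finish by 39.
Float = 39 − 36 = 3.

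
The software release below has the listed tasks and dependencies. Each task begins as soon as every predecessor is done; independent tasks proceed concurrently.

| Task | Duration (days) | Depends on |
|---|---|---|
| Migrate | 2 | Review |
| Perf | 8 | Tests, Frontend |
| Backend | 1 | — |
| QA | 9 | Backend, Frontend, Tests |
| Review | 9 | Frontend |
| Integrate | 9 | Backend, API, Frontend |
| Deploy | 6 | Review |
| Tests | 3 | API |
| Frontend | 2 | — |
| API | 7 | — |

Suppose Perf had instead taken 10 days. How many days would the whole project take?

20

Critical path before the change: API→Tests→QA = 7+3+9 = 19 giving 19 days.
The longest path through Perf is only 18 days, so Perf has float 1.
The binding chain switches to API→Tests→Perf = 7+3+10 = 20; finish 20 days.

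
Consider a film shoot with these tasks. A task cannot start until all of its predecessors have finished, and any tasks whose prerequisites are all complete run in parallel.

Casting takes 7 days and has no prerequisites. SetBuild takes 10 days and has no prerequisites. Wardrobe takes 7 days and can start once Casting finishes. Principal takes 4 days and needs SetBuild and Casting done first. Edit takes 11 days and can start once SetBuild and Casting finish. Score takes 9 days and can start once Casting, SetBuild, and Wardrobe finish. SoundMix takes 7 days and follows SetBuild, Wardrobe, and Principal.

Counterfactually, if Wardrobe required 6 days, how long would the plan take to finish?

The binding path is Casting→Wardrobe→Score = 7+7+9 = 23; finish at 23 days.
Since Wardrobe is critical, the -1 change carries straight to that chain (now 22 days).
That remains the longest chain; total 22 days.

22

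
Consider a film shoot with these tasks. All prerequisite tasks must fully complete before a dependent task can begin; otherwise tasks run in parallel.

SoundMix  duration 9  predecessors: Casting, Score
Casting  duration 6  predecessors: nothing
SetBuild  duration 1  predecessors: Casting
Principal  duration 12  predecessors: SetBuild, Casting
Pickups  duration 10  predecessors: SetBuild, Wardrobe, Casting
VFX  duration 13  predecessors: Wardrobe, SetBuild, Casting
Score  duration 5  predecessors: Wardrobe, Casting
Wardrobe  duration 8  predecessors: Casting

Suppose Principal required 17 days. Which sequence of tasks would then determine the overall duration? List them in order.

Critical path before the change: Casting→Wardrobe→Score→SoundMix = 6+8+5+9 = 28 giving 28 days.
The longest path through Principal is only 19 days, so Principal has float 9.
That remains the longest chain; total 28 days.

Casting, Wardrobe, Score, SoundMix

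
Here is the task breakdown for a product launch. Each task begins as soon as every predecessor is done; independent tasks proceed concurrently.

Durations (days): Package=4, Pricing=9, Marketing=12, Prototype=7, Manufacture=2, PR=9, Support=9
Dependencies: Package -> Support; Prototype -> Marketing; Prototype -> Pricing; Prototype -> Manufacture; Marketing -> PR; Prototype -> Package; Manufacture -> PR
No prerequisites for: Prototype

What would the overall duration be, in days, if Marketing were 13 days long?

The binding path is Prototype→Marketing→PR = 7+12+9 = 28; finish at 28 days.
Since Marketing is critical, the +1 change carries straight to that chain (now 29 days).
That remains the longest chain; total 29 days.

29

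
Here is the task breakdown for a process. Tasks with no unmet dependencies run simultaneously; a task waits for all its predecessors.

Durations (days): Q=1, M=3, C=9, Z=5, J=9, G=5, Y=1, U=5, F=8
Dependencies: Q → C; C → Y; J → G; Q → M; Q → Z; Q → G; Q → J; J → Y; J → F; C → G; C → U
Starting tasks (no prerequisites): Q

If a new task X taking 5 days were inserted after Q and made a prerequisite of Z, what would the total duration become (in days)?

18

Originally the plan takes 18 days.
With X inserted, Z now waits for max(Q, X).
New critical path: Q→J→F = 1+9+8 = 18 ⇒ 18 days.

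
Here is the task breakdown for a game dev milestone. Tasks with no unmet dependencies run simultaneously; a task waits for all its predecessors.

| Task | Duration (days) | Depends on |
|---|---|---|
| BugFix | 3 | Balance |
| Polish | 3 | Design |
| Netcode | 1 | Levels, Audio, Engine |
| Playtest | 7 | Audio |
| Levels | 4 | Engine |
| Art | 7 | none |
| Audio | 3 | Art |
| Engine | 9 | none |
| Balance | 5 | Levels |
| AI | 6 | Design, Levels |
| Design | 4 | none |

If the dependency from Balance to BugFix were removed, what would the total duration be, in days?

19

With the dependency in place, Engine→Levels→Balance→BugFix = 9+4+5+3 = 21 sets the finish at 21 days.
Without Balance→BugFix, BugFix's earliest start moves from 18 to 0.
New critical path: Engine→Levels→AI = 9+4+6 = 19 ⇒ 19 days.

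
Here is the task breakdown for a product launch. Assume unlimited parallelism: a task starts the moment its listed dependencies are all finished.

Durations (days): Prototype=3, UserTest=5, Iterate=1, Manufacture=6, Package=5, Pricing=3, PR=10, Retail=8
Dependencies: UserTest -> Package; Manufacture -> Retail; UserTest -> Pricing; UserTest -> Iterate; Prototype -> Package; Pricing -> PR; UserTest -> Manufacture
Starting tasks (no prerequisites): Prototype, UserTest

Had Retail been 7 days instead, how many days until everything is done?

18

Actual critical path: UserTest→Manufacture→Retail = 5+6+8 = 19 ⇒ 19 days.
Retail lies on that path, so at 7 days the path becomes 18 days.
The critical path is still UserTest→Manufacture→Retail; finish is now 18 days.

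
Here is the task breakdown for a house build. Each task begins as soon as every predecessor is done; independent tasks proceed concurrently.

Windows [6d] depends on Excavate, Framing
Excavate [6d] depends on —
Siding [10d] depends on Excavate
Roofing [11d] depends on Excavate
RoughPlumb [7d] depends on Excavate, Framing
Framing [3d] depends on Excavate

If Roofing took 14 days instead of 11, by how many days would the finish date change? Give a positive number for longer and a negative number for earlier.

Baseline: Excavate→Roofing = 6+11 = 17 → 17 days.
Since Roofing is critical, the +3 change carries straight to that chain (now 20 days).
The critical path is still Excavate→Roofing; finish is now 20 days.
Change in finish: 20 − 17 = +3 days.

3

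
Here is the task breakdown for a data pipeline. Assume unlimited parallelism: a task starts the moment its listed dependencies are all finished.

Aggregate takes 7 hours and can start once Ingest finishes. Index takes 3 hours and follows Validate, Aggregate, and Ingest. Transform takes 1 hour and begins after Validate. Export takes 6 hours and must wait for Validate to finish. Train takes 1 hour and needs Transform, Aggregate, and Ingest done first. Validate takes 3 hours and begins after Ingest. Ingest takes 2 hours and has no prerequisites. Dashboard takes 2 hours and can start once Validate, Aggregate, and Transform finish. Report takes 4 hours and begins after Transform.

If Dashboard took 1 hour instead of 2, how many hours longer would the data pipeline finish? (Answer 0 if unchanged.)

Actual critical path: Ingest→Aggregate→Index = 2+7+3 = 12 ⇒ 12 hours.
Dashboard is off the critical path — its longest chain is 11 hours, giving 1 of slack.
The critical path is still Ingest→Aggregate→Index; finish is now 12 hours.
Change in finish: 12 − 12 = +0 hours.

0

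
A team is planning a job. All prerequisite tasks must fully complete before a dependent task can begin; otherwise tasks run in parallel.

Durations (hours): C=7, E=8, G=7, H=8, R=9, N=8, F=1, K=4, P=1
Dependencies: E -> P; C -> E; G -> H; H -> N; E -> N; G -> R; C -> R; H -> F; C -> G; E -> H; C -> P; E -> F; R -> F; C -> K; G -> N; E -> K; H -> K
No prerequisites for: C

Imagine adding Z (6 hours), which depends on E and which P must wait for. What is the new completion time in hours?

Originally the job takes 31 hours.
With Z inserted, P now waits for max(C, E, Z).
New critical path: C→E→H→N = 7+8+8+8 = 31 ⇒ 31 hours.

31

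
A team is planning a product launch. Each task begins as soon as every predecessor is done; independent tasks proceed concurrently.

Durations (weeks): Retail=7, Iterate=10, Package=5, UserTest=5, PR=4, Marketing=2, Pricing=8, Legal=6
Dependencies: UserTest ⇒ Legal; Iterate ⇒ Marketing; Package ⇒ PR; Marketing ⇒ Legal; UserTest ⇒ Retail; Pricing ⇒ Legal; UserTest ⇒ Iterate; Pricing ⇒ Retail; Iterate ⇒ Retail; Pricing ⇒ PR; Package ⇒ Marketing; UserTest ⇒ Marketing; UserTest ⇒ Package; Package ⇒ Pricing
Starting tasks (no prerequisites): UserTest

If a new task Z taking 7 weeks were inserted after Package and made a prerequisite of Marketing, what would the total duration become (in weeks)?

25

Originally the project takes 25 weeks.
With Z inserted, Marketing now waits for max(Package, UserTest, Iterate, Z).
New critical path: UserTest→Package→Z→Marketing→Legal = 5+5+7+2+6 = 25 ⇒ 25 weeks.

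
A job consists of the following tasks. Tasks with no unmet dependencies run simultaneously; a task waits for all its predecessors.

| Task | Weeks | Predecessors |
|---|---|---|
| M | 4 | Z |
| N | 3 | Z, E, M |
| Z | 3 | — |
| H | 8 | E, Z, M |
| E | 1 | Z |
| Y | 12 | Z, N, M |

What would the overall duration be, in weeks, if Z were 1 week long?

20

Critical path before the change: Z→M→N→Y = 3+4+3+12 = 22 giving 22 weeks.
Z is on the critical path; changing it to 1 makes that path 20 weeks.
No other chain overtakes it, so the finish is 20 weeks.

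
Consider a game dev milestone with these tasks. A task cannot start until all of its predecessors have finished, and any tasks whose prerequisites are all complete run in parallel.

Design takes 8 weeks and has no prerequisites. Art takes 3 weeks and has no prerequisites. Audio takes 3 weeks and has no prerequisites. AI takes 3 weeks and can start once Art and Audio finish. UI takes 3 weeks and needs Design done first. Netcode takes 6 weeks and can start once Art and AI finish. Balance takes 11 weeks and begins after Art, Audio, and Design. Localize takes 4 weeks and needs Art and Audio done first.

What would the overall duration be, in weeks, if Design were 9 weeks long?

As given, the longest chain is Design→Balance = 8+11 = 19, so the finish is 19 weeks.
Design is on the critical path; changing it to 9 makes that path 20 weeks.
That remains the longest chain; total 20 weeks.

20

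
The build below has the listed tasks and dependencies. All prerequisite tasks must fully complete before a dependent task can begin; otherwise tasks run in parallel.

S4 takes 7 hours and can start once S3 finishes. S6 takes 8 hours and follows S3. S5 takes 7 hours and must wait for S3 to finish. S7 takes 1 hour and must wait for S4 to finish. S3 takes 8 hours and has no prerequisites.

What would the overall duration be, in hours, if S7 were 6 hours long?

21

Critical path before the change: S3→S4→S7 = 8+7+1 = 16 giving 16 hours.
Since S7 is critical, the +5 change carries straight to that chain (now 21 hours).
The critical path is still S3→S4→S7; finish is now 21 hours.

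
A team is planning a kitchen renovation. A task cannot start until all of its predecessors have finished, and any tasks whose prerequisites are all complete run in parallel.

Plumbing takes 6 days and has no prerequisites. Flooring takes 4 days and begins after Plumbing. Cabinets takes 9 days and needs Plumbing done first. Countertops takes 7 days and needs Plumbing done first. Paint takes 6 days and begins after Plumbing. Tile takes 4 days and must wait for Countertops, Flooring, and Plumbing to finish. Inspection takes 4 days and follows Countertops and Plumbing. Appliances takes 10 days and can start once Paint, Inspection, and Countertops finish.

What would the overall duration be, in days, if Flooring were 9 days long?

Baseline: Plumbing→Countertops→Inspection→Appliances = 6+7+4+10 = 27 → 27 days.
Flooring has 13 days of float (longest path through it is 14).
The critical path is still Plumbing→Countertops→Inspection→Appliances; finish is now 27 days.

27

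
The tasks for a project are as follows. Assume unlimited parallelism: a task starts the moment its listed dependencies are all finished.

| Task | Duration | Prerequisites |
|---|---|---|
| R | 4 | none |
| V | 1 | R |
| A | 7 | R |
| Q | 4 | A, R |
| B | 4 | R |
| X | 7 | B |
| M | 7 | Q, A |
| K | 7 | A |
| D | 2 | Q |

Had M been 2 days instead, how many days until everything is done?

As given, the longest chain is R→A→Q→M = 4+7+4+7 = 22, so the finish is 22 days.
Since M is critical, the -5 change carries straight to that chain (now 17 days).
New critical path: R→A→K = 4+7+7 = 18 ⇒ 18 days.

18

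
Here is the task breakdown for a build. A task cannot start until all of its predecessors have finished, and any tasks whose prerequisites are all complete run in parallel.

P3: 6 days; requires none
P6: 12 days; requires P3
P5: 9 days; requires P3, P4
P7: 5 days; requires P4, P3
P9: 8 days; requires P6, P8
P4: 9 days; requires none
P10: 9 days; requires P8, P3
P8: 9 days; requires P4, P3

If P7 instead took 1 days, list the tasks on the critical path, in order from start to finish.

As given, the longest chain is P4→P8→P10 = 9+9+9 = 27, so the finish is 27 days.
P7 has 13 days of float (longest path through it is 14).
That remains the longest chain; total 27 days.

P4, P8, P10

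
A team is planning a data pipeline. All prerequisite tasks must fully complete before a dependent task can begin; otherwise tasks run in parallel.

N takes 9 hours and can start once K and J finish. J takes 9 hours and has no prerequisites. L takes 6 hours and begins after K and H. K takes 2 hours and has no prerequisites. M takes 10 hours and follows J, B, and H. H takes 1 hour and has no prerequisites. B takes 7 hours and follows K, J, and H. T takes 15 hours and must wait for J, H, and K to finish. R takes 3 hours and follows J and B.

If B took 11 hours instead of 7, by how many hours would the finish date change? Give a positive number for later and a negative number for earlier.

Critical path before the change: J→B→M = 9+7+10 = 26 giving 26 hours.
B lies on that path, so at 11 hours the path becomes 30 hours.
That remains the longest chain; total 30 hours.
Change in finish: 30 − 26 = +4 hours.

4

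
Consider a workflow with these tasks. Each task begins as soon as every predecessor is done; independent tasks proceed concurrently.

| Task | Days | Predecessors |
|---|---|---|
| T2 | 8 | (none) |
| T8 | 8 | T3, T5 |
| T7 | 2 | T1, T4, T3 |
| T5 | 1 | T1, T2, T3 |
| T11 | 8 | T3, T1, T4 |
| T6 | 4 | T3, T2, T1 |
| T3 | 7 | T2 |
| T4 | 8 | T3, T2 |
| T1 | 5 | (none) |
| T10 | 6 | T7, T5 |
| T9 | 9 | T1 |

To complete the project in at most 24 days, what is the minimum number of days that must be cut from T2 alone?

7

Current finish: 31 days; target: 24.
T2 is on every critical path, so each day cut from T2 cuts the finish by one (this holds down to a finish of 24).
Need 31 − 24 = 7 days off T2 → T2 becomes 1 day, finish becomes 24.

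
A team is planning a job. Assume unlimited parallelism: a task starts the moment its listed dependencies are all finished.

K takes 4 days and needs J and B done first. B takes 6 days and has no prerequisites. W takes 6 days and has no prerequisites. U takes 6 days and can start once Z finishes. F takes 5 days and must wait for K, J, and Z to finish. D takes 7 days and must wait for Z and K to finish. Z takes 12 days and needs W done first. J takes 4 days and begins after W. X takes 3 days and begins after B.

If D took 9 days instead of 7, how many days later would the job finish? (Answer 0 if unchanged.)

2

Actual critical path: W→Z→D = 6+12+7 = 25 ⇒ 25 days.
D lies on that path, so at 9 days the path becomes 27 days.
No other chain overtakes it, so the finish is 27 days.
Change in finish: 27 − 25 = +2 days.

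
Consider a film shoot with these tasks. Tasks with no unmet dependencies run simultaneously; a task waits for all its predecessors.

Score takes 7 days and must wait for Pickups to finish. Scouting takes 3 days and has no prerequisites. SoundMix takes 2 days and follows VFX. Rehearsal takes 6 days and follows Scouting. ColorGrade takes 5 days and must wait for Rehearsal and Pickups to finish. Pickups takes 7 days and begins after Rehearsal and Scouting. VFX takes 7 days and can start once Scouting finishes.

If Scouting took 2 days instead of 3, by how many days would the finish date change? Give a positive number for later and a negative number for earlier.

The binding path is Scouting→Rehearsal→Pickups→Score = 3+6+7+7 = 23; finish at 23 days.
Scouting is on the critical path; changing it to 2 makes that path 22 days.
That remains the longest chain; total 22 days.
Change in finish: 22 − 23 = -1 days.

-1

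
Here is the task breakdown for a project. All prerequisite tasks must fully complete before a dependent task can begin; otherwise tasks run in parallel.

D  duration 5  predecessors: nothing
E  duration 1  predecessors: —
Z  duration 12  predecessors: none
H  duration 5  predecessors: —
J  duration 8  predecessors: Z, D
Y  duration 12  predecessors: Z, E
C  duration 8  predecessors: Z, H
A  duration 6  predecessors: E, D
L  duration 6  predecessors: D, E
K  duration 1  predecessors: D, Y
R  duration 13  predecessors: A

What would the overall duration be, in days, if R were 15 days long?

Actual critical path: Z→Y→K = 12+12+1 = 25 ⇒ 25 days.
The longest path through R is only 24 days, so R has float 1.
Now D→A→R = 5+6+15 = 26 is longest, so the finish becomes 26 days.

26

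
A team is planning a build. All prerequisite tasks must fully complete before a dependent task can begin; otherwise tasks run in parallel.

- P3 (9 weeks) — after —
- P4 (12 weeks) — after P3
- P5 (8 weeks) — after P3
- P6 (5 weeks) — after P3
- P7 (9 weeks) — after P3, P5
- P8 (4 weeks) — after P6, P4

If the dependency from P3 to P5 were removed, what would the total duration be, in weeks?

Before: longest chain P3→P5→P7 = 9+8+9 = 26, finish 26.
Without P3→P5, P5's earliest start moves from 9 to 0.
After: P3→P4→P8 = 9+12+4 = 25 → 25 weeks.

25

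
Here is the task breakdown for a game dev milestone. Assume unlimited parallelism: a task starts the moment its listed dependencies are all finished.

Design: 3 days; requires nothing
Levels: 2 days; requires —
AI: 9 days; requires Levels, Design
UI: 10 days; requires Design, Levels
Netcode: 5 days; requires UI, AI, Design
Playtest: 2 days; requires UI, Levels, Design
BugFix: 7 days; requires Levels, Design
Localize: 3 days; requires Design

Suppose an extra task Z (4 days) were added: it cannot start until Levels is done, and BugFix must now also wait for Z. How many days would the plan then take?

Originally the plan takes 18 days.
With Z inserted, BugFix now waits for max(Levels, Design, Z).
New critical path: Design→UI→Netcode = 3+10+5 = 18 ⇒ 18 days.

18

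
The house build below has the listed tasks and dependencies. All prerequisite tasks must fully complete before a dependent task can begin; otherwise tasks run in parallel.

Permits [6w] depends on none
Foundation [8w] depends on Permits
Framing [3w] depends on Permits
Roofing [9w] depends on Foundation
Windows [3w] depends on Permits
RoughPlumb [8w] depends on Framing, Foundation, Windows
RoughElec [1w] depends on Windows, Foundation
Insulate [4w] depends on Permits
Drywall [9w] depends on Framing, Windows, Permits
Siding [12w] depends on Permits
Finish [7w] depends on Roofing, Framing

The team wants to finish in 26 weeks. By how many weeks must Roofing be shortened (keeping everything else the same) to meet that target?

Current finish: 30 weeks; target: 26.
Roofing is on every critical path, so each week cut from Roofing cuts the finish by one (this holds down to a finish of 22).
Need 30 − 26 = 4 weeks off Roofing → Roofing becomes 5 weeks, finish becomes 26.

4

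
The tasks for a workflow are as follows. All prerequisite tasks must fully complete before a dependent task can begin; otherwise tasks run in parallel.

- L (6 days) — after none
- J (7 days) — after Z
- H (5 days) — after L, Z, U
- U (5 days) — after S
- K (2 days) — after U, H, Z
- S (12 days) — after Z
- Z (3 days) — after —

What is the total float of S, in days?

Critical path: Z→S→U→H→K = 3+12+5+5+2 = 27, so the finish is 27 days.
Longest path through S: 27 days (earliest finish 15, latest finish 15).
Slack of S = 3 − 3 = 0 days.

0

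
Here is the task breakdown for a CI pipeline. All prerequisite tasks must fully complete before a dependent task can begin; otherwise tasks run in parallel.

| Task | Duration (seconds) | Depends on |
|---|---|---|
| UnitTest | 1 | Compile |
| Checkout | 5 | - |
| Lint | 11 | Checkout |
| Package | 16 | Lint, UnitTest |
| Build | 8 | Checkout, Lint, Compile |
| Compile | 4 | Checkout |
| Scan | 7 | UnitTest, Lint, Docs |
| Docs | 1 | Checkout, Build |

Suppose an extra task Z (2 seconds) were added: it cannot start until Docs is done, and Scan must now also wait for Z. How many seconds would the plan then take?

Originally the plan takes 32 seconds.
With Z inserted, Scan now waits for max(UnitTest, Lint, Docs, Z).
New critical path: Checkout→Lint→Build→Docs→Z→Scan = 5+11+8+1+2+7 = 34 ⇒ 34 seconds.

34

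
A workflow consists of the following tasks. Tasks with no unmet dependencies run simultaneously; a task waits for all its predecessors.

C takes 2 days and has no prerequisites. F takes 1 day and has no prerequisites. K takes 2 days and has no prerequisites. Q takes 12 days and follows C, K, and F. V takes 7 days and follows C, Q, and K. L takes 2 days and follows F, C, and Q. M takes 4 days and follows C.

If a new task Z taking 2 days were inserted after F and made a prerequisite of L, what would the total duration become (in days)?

21

Originally the job takes 21 days.
With Z inserted, L now waits for max(F, C, Q, Z).
New critical path: C→Q→V = 2+12+7 = 21 ⇒ 21 days.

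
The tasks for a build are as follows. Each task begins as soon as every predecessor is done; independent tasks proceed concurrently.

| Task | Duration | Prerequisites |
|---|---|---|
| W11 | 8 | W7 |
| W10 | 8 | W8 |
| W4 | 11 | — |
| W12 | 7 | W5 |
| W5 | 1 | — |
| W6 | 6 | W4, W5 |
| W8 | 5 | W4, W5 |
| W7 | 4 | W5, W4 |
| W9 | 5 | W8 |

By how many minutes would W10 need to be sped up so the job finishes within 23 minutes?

1

Current finish: 24 minutes; target: 23.
W10 is on every critical path, so each minute cut from W10 cuts the finish by one (this holds down to a finish of 23).
Need 24 − 23 = 1 minute off W10 → W10 becomes 7 minutes, finish becomes 23.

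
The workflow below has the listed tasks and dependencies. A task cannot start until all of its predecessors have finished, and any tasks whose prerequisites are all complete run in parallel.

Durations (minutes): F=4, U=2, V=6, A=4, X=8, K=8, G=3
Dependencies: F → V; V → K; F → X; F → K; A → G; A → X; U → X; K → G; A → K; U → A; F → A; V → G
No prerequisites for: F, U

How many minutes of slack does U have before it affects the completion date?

4

Critical path: F→V→K→G = 4+6+8+3 = 21, so the finish is 21 minutes.
The longest chain containing U totals 17 minutes.
So U can slip 6 − 2 = 4 minutes.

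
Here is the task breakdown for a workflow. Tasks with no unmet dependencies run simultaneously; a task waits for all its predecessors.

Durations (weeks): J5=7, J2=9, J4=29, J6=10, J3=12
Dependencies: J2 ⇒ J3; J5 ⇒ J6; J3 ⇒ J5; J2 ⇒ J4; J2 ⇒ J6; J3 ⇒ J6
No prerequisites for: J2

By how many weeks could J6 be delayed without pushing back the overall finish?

0

Critical path: J2→J3→J5→J6 = 9+12+7+10 = 38, so the finish is 38 weeks.
The longest chain containing J6 totals 38 weeks.
Slack of J6 = 28 − 28 = 0 weeks.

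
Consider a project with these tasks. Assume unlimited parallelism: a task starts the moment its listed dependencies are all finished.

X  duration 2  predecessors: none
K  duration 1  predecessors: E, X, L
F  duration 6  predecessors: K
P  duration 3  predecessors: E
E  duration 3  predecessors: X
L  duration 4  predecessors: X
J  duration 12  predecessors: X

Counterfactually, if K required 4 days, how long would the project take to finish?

Actual critical path: X→J = 2+12 = 14 ⇒ 14 days.
K is off the critical path — its longest chain is 13 days, giving 1 of slack.
Now X→L→K→F = 2+4+4+6 = 16 is longest, so the finish becomes 16 days.

16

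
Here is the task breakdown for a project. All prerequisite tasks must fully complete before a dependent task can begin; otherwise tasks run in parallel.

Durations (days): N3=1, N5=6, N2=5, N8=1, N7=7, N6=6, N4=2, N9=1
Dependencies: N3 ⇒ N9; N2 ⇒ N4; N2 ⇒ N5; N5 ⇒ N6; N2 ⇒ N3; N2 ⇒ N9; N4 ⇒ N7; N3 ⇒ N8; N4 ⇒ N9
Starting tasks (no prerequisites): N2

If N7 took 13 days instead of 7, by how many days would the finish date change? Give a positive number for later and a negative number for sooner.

Actual critical path: N2→N5→N6 = 5+6+6 = 17 ⇒ 17 days.
The longest path through N7 is only 14 days, so N7 has float 3.
The binding chain switches to N2→N4→N7 = 5+2+13 = 20; finish 20 days.
Change in finish: 20 − 17 = +3 days.

3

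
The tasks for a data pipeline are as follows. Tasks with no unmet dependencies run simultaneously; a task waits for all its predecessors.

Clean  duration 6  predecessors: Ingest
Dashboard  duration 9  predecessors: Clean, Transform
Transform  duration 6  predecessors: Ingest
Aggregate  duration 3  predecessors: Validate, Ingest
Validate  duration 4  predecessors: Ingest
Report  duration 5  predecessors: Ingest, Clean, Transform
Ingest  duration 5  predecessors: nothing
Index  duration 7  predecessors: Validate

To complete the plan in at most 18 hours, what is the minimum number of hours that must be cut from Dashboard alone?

Current finish: 20 hours; target: 18.
Dashboard is on every critical path, so each hour cut from Dashboard cuts the finish by one (this holds down to a finish of 16).
Need 20 − 18 = 2 hours off Dashboard → Dashboard becomes 7 hours, finish becomes 18.

2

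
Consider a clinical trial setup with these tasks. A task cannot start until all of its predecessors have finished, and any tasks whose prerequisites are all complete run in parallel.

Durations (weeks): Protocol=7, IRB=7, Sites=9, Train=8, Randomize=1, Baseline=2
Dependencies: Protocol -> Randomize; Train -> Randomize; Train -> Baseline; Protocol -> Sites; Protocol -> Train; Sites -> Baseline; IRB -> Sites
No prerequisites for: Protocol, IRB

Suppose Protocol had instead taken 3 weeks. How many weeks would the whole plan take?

Baseline: Protocol→Sites→Baseline = 7+9+2 = 18 → 18 weeks.
Protocol is on the critical path; changing it to 3 makes that path 14 weeks.
Now IRB→Sites→Baseline = 7+9+2 = 18 is longest, so the finish becomes 18 weeks.

18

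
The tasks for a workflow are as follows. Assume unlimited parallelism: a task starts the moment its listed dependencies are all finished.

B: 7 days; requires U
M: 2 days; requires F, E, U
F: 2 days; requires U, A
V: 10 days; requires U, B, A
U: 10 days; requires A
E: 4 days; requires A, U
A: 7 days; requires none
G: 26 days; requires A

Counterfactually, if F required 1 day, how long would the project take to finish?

34

Critical path before the change: A→U→B→V = 7+10+7+10 = 34 giving 34 days.
F is off the critical path — its longest chain is 21 days, giving 13 of slack.
The critical path is still A→U→B→V; finish is now 34 days.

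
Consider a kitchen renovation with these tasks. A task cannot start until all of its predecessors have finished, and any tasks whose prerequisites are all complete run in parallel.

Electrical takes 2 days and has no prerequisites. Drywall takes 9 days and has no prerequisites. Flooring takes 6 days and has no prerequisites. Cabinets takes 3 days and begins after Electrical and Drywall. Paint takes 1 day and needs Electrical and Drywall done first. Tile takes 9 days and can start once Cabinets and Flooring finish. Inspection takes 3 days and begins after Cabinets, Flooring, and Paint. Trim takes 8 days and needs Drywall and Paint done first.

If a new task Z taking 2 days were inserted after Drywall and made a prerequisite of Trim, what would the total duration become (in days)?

21

Originally the project takes 21 days.
With Z inserted, Trim now waits for max(Drywall, Paint, Z).
New critical path: Drywall→Cabinets→Tile = 9+3+9 = 21 ⇒ 21 days.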